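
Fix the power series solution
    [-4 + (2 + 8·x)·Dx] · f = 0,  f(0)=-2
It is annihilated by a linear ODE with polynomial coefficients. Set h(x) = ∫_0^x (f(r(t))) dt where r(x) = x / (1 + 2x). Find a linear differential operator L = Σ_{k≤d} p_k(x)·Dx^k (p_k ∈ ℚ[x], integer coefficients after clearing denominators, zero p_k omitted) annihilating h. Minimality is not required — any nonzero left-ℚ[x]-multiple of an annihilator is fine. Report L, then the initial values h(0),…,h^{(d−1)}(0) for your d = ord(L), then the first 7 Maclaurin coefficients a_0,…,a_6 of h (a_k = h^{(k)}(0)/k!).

f: a_k = -2, -4, 4, -8, 20, -56, 168, …
Substitute x→r, Dx→(1/r')Dx; clear ⇒ L₀.
h=∫h₀ ⇒ L = L₀·Dx.
L = -2·Dx + (1 + 8·x + 12·x^2)·Dx^2  (order 2).
h: a_k = 0, -2, -2, 4, -10, 148/5, -100, …
ICs: h(0) = 0, h′(0) = -2.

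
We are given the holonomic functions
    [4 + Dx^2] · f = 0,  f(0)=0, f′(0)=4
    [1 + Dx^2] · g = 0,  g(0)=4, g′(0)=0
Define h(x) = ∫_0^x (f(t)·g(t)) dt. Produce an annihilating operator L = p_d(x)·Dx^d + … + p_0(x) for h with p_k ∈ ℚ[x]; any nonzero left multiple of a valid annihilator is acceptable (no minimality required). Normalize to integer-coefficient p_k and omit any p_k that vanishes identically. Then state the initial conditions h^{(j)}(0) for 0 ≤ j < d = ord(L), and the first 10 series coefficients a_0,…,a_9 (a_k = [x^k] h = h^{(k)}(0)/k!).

f: a_k = 0, 4, 0, -8/3, 0, 8/15, 0, -16/315, 0, 8/2835, …
g: a_k = 4, 0, -2, 0, 1/6, 0, -1/180, 0, 1/10080, 0, …
Sym-product of L_f,L_g gives L₀ (≤ ord 4).
h=∫h₀ ⇒ L = L₀·Dx.
L = 9·Dx + 10·Dx^3 + Dx^5  (order 5).
h: a_k = 0, 0, 8, 0, -14/3, 0, 61/45, 0, -547/2520, 0, …
ICs: h(0) = 0, h′(0) = 0, h′′(0) = 16, h′′′(0) = 0, h′′′′(0) = -112.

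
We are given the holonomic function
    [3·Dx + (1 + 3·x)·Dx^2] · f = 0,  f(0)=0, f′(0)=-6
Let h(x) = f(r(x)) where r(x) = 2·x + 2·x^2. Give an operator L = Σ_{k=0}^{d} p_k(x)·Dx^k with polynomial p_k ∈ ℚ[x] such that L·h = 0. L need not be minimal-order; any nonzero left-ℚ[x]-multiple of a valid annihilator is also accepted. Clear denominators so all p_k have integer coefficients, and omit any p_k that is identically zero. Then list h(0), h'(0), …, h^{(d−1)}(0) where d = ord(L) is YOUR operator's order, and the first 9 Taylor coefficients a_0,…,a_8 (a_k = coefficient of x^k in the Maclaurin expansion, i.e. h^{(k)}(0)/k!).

f: a_k = 0, -6, 9, -18, 81/2, -486/5, 243, -4374/7, 6561/4, …
Substitute x→r, Dx→(1/r')Dx; clear ⇒ L₀.
L = (4 + 12·x + 12·x^2)·Dx + (1 + 8·x + 18·x^2 + 12·x^3)·Dx^2  (order 2).
h: a_k = 0, -12, 24, -72, 252, -4752/5, 3744, -106272/7, 62856, …
ICs: h(0) = 0, h′(0) = -12.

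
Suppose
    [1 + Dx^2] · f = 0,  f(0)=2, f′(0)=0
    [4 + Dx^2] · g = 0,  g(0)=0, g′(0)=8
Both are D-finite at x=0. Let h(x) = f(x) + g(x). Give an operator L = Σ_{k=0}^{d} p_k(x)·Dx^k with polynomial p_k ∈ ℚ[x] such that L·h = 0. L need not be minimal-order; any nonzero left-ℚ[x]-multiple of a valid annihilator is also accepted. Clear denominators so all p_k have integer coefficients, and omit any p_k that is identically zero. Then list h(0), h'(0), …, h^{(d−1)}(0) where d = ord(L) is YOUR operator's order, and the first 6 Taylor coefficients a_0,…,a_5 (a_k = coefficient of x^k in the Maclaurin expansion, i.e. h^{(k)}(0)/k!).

L = 4 + 5·Dx^2 + Dx^4  (order 4).
h: a_k = 2, 8, -1, -16/3, 1/12, 16/15, …
ICs: h(0) = 2, h′(0) = 8, h′′(0) = -2, h′′′(0) = -32.

f: a_k = 2, 0, -1, 0, 1/12, 0, …
g: a_k = 0, 8, 0, -16/3, 0, 16/15, …
Weyl lclm of L_f,L_g ⇒ L₀ (ord ≤ 4).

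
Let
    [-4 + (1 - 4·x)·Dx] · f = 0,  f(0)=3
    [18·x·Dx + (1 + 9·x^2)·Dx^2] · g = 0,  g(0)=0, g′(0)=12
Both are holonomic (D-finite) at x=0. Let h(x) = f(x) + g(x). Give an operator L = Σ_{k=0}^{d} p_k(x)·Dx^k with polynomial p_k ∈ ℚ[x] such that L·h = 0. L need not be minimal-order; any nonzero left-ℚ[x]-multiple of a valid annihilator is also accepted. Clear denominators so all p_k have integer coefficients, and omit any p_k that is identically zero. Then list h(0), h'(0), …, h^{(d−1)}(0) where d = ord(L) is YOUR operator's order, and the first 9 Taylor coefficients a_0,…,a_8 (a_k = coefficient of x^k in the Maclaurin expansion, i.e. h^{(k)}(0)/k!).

f: a_k = 3, 12, 48, 192, 768, 3072, 12288, 49152, 196608, …
g: a_k = 0, 12, 0, -36, 0, 972/5, 0, -8748/7, 0, …
L₀ := lclm(L_f,L_g); ord L₀ ≤ 1+2.
L = (-72 + 1152·x + 1944·x^2)·Dx + (57 - 72·x + 765·x^2 + 1944·x^3)·Dx^2 + (-4 + 7·x + 63·x^3 + 324·x^4)·Dx^3  (order 3).
h: a_k = 3, 24, 48, 156, 768, 16332/5, 12288, 335316/7, 196608, …
ICs: h(0) = 3, h′(0) = 24, h′′(0) = 96.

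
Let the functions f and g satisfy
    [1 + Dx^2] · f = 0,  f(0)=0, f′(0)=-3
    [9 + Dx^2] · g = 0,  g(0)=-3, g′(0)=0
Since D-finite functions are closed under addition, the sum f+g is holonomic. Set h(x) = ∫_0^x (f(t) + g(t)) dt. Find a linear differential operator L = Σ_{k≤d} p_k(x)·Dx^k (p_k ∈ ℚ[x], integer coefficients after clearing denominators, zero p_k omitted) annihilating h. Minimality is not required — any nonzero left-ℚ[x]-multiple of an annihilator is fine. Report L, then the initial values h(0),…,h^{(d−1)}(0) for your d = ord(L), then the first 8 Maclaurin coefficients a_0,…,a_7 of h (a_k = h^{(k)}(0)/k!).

L = 9·Dx + 10·Dx^3 + Dx^5  (order 5).
h: a_k = 0, -3, -3/2, 9/2, 1/8, -81/40, -1/240, 243/560, …
ICs: h(0) = 0, h′(0) = -3, h′′(0) = -3, h′′′(0) = 27, h′′′′(0) = 3.

f: a_k = 0, -3, 0, 1/2, 0, -1/40, 0, 1/1680, …
g: a_k = -3, 0, 27/2, 0, -81/8, 0, 243/80, 0, …
h₀=f+g: left-lcm gives L₀, ord ≤ 4.
Integrate: L := L₀·Dx.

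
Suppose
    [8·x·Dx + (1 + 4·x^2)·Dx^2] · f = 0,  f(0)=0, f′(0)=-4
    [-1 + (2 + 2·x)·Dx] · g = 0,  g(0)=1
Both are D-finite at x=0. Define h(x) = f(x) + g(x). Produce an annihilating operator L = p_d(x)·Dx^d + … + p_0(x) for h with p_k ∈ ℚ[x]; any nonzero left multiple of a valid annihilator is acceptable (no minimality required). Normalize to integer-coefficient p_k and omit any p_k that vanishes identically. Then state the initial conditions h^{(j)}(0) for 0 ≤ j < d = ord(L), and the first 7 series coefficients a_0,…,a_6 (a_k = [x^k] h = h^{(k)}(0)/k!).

f: a_k = 0, -4, 0, 16/3, 0, -64/5, 0, …
g: a_k = 1, 1/2, -1/8, 1/16, -5/128, 7/256, -21/1024, …
h₀=f+g: left-lcm gives L₀, ord ≤ 3.
L = (-16 - 40·x + 192·x^2 + 96·x^3)·Dx + (-35 - 64·x + 328·x^2 + 768·x^3 + 336·x^4)·Dx^2 + (-2 + 30·x + 48·x^2 + 144·x^3 + 224·x^4 + 96·x^5)·Dx^3  (order 3).
h: a_k = 1, -7/2, -1/8, 259/48, -5/128, -16349/1280, -21/1024, …
ICs: h(0) = 1, h′(0) = -7/2, h′′(0) = -1/4.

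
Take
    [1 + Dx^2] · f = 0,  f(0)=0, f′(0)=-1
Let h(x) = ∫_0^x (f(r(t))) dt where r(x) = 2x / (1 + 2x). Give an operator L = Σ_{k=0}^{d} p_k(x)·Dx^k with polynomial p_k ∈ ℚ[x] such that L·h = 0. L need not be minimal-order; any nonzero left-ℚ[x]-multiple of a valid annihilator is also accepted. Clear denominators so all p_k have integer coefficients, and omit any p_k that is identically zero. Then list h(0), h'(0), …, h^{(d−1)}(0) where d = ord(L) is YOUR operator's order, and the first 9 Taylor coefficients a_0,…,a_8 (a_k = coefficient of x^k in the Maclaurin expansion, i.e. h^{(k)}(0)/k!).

L = 4·Dx + (4 + 24·x + 48·x^2 + 32·x^3)·Dx^2 + (1 + 8·x + 24·x^2 + 32·x^3 + 16·x^4)·Dx^3  (order 3).
h: a_k = 0, 0, -1, 4/3, -5/3, 8/5, -2/45, -40/7, 6931/315, …
ICs: h(0) = 0, h′(0) = 0, h′′(0) = -2.

f: a_k = 0, -1, 0, 1/6, 0, -1/120, 0, 1/5040, 0, …
h₀=f(r): pull back L_f along r ⇒ L₀.
∫: right-multiply L₀ by Dx.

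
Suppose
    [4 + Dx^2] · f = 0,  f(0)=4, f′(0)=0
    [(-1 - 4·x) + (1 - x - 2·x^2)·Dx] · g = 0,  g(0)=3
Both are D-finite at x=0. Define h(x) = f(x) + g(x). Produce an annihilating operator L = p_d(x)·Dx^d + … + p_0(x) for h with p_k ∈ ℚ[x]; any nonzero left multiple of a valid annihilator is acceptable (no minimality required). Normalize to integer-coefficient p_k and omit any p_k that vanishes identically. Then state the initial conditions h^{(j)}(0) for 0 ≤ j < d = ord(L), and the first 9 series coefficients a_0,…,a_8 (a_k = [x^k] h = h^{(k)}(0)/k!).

f: a_k = 4, 0, -8, 0, 8/3, 0, -16/45, 0, 8/315, …
g: a_k = 3, 3, 9, 15, 33, 63, 129, 255, 513, …
Weyl lclm of L_f,L_g ⇒ L₀ (ord ≤ 3).
L = (-68 - 304·x - 200·x^2 - 320·x^3 - 160·x^4 - 128·x^5) + (20 - 12·x - 24·x^2 - 8·x^3 - 48·x^4 - 96·x^5 - 64·x^6)·Dx + (-17 - 76·x - 50·x^2 - 80·x^3 - 40·x^4 - 32·x^5)·Dx^2 + (5 - 3·x - 6·x^2 - 2·x^3 - 12·x^4 - 24·x^5 - 16·x^6)·Dx^3  (order 3).
h: a_k = 7, 3, 1, 15, 107/3, 63, 5789/45, 255, 161603/315, …
ICs: h(0) = 7, h′(0) = 3, h′′(0) = 2.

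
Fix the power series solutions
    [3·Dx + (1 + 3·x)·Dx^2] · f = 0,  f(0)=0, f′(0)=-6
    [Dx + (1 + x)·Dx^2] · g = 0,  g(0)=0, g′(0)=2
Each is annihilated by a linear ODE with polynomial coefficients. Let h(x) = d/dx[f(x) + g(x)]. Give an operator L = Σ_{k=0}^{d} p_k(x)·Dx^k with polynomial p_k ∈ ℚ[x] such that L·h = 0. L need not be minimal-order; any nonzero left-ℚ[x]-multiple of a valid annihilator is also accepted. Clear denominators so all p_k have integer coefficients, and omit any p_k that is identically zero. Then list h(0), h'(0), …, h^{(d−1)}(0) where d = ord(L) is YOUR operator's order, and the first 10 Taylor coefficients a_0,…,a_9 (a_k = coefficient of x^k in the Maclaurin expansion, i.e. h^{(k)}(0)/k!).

f: a_k = 0, -6, 9, -18, 81/2, -486/5, 243, -4374/7, 6561/4, -4374, …
g: a_k = 0, 2, -1, 2/3, -1/2, 2/5, -1/3, 2/7, -1/4, 2/9, …
L₀ := lclm(L_f,L_g); ord L₀ ≤ 2+2.
h=h₀': d/dx-closure on L₀ ⇒ L.
L = 6 + (8 + 12·x)·Dx + (1 + 4·x + 3·x^2)·Dx^2  (order 2).
h: a_k = -4, 16, -52, 160, -484, 1456, -4372, 13120, -39364, 118096, …
ICs: h(0) = -4, h′(0) = 16.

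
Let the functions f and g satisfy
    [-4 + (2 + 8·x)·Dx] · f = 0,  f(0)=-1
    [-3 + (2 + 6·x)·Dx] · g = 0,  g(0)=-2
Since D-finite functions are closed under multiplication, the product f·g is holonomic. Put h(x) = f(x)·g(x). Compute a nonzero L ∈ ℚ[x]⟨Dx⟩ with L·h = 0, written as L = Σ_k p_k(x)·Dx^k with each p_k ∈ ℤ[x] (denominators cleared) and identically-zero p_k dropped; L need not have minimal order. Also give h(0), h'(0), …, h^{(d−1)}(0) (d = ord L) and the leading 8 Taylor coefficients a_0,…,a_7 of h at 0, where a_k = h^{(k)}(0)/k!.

f: a_k = -1, -2, 2, -4, 10, -28, 84, -264, …
g: a_k = -2, -3, 9/4, -27/8, 405/64, -1701/128, 15309/512, -72171/1024, …
Sym-product of L_f,L_g gives L₀ (≤ ord 1).
L = (-7 - 24·x) + (2 + 14·x + 24·x^2)·Dx  (order 1).
h: a_k = 2, 7, -1/4, 7/8, -197/64, 1393/128, -19797/512, 141351/1024, …
ICs: h(0) = 2.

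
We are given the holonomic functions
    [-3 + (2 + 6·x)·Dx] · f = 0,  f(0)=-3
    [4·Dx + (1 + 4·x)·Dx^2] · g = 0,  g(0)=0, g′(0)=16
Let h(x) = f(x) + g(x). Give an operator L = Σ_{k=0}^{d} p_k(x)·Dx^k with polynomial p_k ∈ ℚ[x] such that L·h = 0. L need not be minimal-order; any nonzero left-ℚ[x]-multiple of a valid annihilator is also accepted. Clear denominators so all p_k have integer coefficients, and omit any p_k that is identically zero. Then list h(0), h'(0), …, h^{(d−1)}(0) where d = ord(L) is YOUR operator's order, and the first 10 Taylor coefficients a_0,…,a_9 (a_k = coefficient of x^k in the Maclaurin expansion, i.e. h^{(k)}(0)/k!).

L = (84 + 144·x)·Dx + (101 + 552·x + 720·x^2)·Dx^2 + (10 + 94·x + 288·x^2 + 288·x^3)·Dx^3  (order 3).
h: a_k = -3, 23/2, -229/8, 3853/48, -31553/128, 1023061/1280, -8250827/3072, 132702137/14336, -1065297817/32768, 68339496421/589824, …
ICs: h(0) = -3, h′(0) = 23/2, h′′(0) = -229/4.

f: a_k = -3, -9/2, 27/8, -81/16, 1215/128, -5103/256, 45927/1024, -216513/2048, 8444007/32768, -42220035/65536, …
g: a_k = 0, 16, -32, 256/3, -256, 4096/5, -8192/3, 65536/7, -32768, 1048576/9, …
h₀=f+g: left-lcm gives L₀, ord ≤ 3.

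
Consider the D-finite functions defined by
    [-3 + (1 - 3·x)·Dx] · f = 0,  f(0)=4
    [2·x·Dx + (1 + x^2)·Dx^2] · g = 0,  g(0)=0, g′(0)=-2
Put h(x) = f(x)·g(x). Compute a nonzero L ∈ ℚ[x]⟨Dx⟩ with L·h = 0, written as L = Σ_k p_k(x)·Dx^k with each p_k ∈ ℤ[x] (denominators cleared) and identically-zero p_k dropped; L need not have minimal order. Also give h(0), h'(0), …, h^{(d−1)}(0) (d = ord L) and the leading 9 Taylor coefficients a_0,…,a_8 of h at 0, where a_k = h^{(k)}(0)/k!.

f: a_k = 4, 12, 36, 108, 324, 972, 2916, 8748, 26244, …
g: a_k = 0, -2, 0, 2/3, 0, -2/5, 0, 2/7, 0, …
f·g: L₀ = L_f ⊗_s L_g, ord ≤ 1·2.
L = 6·x + (6 - 2·x + 12·x^2)·Dx + (-1 + 3·x - x^2 + 3·x^3)·Dx^2  (order 2).
h: a_k = 0, -8, -24, -208/3, -208, -3128/5, -9384/5, -197024/35, -591072/35, …
ICs: h(0) = 0, h′(0) = -8.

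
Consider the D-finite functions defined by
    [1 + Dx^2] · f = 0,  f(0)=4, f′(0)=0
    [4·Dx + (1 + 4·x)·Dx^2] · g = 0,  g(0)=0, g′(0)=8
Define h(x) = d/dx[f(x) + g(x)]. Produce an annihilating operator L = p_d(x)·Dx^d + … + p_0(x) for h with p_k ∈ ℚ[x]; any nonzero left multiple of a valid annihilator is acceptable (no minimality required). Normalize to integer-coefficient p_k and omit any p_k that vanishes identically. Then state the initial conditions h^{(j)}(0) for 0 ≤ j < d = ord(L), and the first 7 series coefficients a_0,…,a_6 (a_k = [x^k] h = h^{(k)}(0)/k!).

f: a_k = 4, 0, -2, 0, 1/6, 0, -1/180, …
g: a_k = 0, 8, -16, 128/3, -128, 2048/5, -4096/3, …
Weyl lclm of L_f,L_g ⇒ L₀ (ord ≤ 4).
Derive L from L₀ (diff closure).
L = (388 + 32·x + 64·x^2) + (33 + 140·x + 48·x^2 + 64·x^3)·Dx + (388 + 32·x + 64·x^2)·Dx^2 + (33 + 140·x + 48·x^2 + 64·x^3)·Dx^3  (order 3).
h: a_k = 8, -36, 128, -1534/3, 2048, -245761/30, 32768, …
ICs: h(0) = 8, h′(0) = -36, h′′(0) = 256.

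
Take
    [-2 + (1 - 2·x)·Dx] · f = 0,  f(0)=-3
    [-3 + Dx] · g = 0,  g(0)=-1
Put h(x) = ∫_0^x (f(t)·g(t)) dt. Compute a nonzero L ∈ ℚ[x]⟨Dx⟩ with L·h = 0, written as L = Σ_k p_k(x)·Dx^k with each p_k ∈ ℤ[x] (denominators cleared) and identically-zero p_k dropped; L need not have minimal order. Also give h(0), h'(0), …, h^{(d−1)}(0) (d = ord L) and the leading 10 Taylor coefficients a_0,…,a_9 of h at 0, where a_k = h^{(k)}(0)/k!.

f: a_k = -3, -6, -12, -24, -48, -96, -192, -384, -768, -1536, …
g: a_k = -1, -3, -9/2, -9/2, -27/8, -81/40, -81/80, -243/560, -729/4480, -243/4480, …
h₀=f·g: eliminate ⇒ L₀, order ≤ 1·1.
h=∫₀ˣh₀: take L = L₀·Dx.
L = (5 - 6·x)·Dx + (-1 + 2·x)·Dx^2  (order 2).
h: a_k = 0, 3, 15/2, 29/2, 201/8, 1689/40, 5711/80, 1965/16, 963579/4480, 5139817/13440, …
ICs: h(0) = 0, h′(0) = 3.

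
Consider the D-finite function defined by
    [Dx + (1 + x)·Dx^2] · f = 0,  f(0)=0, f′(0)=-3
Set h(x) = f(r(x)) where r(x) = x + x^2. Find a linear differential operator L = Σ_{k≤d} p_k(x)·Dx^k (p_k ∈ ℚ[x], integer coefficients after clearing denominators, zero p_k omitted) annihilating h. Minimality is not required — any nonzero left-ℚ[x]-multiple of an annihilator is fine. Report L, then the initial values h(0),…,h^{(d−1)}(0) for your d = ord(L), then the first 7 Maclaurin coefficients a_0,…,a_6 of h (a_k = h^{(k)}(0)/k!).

f: a_k = 0, -3, 3/2, -1, 3/4, -3/5, 1/2, …
h₀=f(r): pull back L_f along r ⇒ L₀.
L = (-1 + 2·x + 2·x^2)·Dx + (1 + 3·x + 3·x^2 + 2·x^3)·Dx^2  (order 2).
h: a_k = 0, -3, -3/2, 2, -3/4, -3/5, 1, …
ICs: h(0) = 0, h′(0) = -3.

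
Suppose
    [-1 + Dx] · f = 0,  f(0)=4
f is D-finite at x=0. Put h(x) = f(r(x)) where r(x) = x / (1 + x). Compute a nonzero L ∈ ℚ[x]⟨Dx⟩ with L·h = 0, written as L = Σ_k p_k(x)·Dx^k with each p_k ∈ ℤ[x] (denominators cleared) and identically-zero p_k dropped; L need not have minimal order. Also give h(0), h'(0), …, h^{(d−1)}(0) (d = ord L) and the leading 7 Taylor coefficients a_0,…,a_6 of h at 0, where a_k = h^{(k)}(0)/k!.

f: a_k = 4, 4, 2, 2/3, 1/6, 1/30, 1/180, …
f∘r: x↦r, Dx↦Dx/r' in L_f ⇒ L₀.
L = -1 + (1 + 2·x + x^2)·Dx  (order 1).
h: a_k = 4, 4, -2, 2/3, 1/6, -19/30, 151/180, …
ICs: h(0) = 4.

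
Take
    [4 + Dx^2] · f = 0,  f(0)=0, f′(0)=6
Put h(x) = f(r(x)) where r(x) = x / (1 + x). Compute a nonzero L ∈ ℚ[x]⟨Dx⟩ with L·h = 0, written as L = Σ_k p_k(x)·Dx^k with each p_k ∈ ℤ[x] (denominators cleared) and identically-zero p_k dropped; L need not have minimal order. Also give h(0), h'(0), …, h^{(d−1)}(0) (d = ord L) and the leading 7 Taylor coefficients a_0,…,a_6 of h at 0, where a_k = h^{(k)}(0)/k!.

f: a_k = 0, 6, 0, -4, 0, 4/5, 0, …
h₀=f(r): pull back L_f along r ⇒ L₀.
L = 4 + (2 + 6·x + 6·x^2 + 2·x^3)·Dx + (1 + 4·x + 6·x^2 + 4·x^3 + x^4)·Dx^2  (order 2).
h: a_k = 0, 6, -6, 2, 6, -86/5, 30, …
ICs: h(0) = 0, h′(0) = 6.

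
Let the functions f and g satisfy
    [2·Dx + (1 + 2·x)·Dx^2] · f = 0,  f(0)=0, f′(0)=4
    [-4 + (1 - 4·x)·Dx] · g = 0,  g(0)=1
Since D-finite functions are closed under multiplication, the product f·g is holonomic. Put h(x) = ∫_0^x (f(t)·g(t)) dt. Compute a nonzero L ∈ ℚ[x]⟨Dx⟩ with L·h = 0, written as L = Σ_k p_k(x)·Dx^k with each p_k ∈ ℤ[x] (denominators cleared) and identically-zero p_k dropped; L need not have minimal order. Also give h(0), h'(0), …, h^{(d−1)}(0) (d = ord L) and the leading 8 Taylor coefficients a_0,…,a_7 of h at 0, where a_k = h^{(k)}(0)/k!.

f: a_k = 0, 4, -4, 16/3, -8, 64/5, -64/3, 256/7, …
g: a_k = 1, 4, 16, 64, 256, 1024, 4096, 16384, …
Sym-product of L_f,L_g gives L₀ (≤ ord 2).
Integrate: L := L₀·Dx.
L = 8·Dx + (6 + 24·x)·Dx^2 + (-1 + 2·x + 8·x^2)·Dx^3  (order 3).
h: a_k = 0, 0, 2, 4, 40/3, 616/15, 6256/45, 2368/5, …
ICs: h(0) = 0, h′(0) = 0, h′′(0) = 4.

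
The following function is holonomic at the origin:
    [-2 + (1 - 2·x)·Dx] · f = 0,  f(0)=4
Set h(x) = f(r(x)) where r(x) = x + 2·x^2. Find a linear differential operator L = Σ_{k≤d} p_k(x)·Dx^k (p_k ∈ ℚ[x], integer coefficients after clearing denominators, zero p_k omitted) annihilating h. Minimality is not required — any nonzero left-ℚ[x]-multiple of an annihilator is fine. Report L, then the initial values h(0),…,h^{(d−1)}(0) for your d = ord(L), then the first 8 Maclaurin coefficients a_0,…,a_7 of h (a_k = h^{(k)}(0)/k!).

L = (2 + 8·x) + (-1 + 2·x + 4·x^2)·Dx  (order 1).
h: a_k = 4, 8, 32, 96, 320, 1024, 3328, 10752, …
ICs: h(0) = 4.

f: a_k = 4, 8, 16, 32, 64, 128, 256, 512, …
h₀=f(r): pull back L_f along r ⇒ L₀.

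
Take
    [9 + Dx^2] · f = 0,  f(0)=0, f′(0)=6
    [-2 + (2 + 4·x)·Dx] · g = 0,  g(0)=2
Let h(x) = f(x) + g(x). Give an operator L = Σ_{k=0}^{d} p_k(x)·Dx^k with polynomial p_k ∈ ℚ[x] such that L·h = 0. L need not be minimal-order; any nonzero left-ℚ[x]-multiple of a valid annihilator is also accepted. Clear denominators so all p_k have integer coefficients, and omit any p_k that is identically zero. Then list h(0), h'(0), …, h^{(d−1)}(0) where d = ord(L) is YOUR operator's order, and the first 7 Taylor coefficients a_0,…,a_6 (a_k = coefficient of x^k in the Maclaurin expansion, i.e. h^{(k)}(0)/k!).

L = (-54 - 162·x - 162·x^2) + (36 + 234·x + 486·x^2 + 324·x^3)·Dx + (-6 - 18·x - 18·x^2)·Dx^2 + (4 + 26·x + 54·x^2 + 36·x^3)·Dx^3  (order 3).
h: a_k = 2, 8, -1, -8, -5/4, 29/5, -21/8, …
ICs: h(0) = 2, h′(0) = 8, h′′(0) = -2.

f: a_k = 0, 6, 0, -9, 0, 81/20, 0, …
g: a_k = 2, 2, -1, 1, -5/4, 7/4, -21/8, …
Sum ⇒ L₀ = lclm(L_f,L_g) in ℚ(x)⟨Dx⟩.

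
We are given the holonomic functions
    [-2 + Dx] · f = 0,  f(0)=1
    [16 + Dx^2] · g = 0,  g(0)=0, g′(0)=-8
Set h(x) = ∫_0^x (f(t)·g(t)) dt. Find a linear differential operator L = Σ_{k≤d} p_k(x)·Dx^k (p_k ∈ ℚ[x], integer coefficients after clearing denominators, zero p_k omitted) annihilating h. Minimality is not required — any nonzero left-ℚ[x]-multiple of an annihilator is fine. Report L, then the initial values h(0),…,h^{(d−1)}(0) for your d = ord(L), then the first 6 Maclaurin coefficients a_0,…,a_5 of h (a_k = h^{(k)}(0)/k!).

L = 20·Dx - 4·Dx^2 + Dx^3  (order 3).
h: a_k = 0, 0, -4, -16/3, 4/3, 32/5, …
ICs: h(0) = 0, h′(0) = 0, h′′(0) = -8.

f: a_k = 1, 2, 2, 4/3, 2/3, 4/15, …
g: a_k = 0, -8, 0, 64/3, 0, -256/15, …
h₀=f·g: eliminate ⇒ L₀, order ≤ 1·2.
Integrate: L := L₀·Dx.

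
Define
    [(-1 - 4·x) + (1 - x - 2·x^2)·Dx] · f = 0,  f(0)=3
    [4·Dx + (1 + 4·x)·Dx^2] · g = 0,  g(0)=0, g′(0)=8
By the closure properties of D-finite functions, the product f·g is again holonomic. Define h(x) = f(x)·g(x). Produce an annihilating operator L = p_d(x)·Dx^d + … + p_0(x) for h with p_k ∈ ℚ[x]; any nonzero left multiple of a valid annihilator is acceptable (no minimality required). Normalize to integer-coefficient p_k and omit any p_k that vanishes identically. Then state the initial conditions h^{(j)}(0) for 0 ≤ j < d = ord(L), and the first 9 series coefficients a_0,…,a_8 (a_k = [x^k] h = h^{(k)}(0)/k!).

L = (8 + 32·x) + (-2 + 20·x + 40·x^2)·Dx + (-1 - 3·x + 6·x^2 + 8·x^3)·Dx^2  (order 2).
h: a_k = 0, 24, -24, 152, -280, 6264/5, -17016/5, 460104/35, -299688/7, …
ICs: h(0) = 0, h′(0) = 24.

f: a_k = 3, 3, 9, 15, 33, 63, 129, 255, 513, …
g: a_k = 0, 8, -16, 128/3, -128, 2048/5, -4096/3, 32768/7, -16384, …
f·g: L₀ = L_f ⊗_s L_g, ord ≤ 1·2.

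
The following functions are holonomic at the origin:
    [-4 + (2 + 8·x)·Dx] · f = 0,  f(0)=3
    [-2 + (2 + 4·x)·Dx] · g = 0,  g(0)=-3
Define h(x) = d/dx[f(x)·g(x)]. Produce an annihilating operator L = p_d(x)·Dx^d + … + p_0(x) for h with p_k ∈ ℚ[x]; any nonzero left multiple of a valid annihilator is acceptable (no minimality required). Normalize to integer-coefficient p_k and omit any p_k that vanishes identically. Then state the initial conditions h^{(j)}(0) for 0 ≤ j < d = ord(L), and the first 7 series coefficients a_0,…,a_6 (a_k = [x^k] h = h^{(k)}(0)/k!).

L = -1 + (-3 - 26·x - 72·x^2 - 64·x^3)·Dx  (order 1).
h: a_k = -27, 9, -81/2, 333/2, -5265/8, 20439/8, -157437/16, …
ICs: h(0) = -27.

f: a_k = 3, 6, -6, 12, -30, 84, -252, …
g: a_k = -3, -3, 3/2, -3/2, 15/8, -21/8, 63/16, …
L₀ := L_f ⊗_s L_g (sym. prod.), ord ≤ 1.
h₀' ⇒ L via d/dx closure of L₀.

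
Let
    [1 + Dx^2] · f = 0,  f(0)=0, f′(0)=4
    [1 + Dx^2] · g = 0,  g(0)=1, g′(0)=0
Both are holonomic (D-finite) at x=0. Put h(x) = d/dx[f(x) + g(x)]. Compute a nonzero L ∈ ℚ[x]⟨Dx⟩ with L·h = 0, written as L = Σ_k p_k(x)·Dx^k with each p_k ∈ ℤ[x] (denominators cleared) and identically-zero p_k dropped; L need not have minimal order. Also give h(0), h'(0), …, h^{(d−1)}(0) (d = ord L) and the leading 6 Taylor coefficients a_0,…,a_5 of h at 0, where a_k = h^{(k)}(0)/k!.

L = 1 + Dx^2  (order 2).
h: a_k = 4, -1, -2, 1/6, 1/6, -1/120, …
ICs: h(0) = 4, h′(0) = -1.

f: a_k = 0, 4, 0, -2/3, 0, 1/30, …
g: a_k = 1, 0, -1/2, 0, 1/24, 0, …
h₀=f+g: left-lcm gives L₀, ord ≤ 4.
h=h₀': d/dx-closure on L₀ ⇒ L.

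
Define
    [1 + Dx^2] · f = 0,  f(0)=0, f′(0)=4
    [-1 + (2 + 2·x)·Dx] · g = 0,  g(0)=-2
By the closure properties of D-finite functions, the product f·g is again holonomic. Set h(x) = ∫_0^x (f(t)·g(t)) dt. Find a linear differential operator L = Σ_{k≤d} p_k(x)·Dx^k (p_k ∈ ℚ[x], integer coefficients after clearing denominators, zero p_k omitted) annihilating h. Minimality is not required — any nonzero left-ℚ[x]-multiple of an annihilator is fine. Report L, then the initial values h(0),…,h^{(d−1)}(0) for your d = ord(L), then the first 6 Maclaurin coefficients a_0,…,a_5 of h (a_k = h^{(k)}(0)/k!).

f: a_k = 0, 4, 0, -2/3, 0, 1/30, …
g: a_k = -2, -1, 1/4, -1/8, 5/64, -7/128, …
Sym-product of L_f,L_g gives L₀ (≤ ord 2).
Integrate: L := L₀·Dx.
L = (7 + 8·x + 4·x^2)·Dx + (-4 - 4·x)·Dx^2 + (4 + 8·x + 4·x^2)·Dx^3  (order 3).
h: a_k = 0, 0, -4, -4/3, 7/12, 1/30, …
ICs: h(0) = 0, h′(0) = 0, h′′(0) = -8.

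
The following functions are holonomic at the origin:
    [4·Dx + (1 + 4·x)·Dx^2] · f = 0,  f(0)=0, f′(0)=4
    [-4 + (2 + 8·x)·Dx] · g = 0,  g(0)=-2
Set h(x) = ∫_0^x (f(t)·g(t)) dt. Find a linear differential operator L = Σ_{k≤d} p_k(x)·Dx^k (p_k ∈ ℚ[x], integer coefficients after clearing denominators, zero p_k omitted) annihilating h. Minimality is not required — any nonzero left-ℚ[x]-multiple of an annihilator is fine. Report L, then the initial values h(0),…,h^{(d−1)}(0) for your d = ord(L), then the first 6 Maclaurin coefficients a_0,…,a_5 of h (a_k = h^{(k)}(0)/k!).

L = 4·Dx + (1 + 8·x + 16·x^2)·Dx^3  (order 3).
h: a_k = 0, 0, -4, 0, 4/3, -64/15, …
ICs: h(0) = 0, h′(0) = 0, h′′(0) = -8.

f: a_k = 0, 4, -8, 64/3, -64, 1024/5, …
g: a_k = -2, -4, 4, -8, 20, -56, …
f·g: L₀ = L_f ⊗_s L_g, ord ≤ 2·1.
h=∫h₀ ⇒ L = L₀·Dx.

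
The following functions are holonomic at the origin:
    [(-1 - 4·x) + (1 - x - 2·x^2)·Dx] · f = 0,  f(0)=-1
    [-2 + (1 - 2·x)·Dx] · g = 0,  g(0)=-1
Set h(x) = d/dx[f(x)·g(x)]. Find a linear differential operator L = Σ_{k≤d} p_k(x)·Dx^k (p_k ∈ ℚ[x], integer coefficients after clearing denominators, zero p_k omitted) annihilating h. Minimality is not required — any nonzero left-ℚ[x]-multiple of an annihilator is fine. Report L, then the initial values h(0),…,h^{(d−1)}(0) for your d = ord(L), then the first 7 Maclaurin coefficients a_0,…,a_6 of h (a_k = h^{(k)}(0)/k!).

L = (6 + 16·x + 16·x^2) + (-1 - x + 4·x^2 + 4·x^3)·Dx  (order 1).
h: a_k = 3, 18, 69, 228, 675, 1878, 4977, …
ICs: h(0) = 3.

f: a_k = -1, -1, -3, -5, -11, -21, -43, …
g: a_k = -1, -2, -4, -8, -16, -32, -64, …
h₀=f·g: eliminate ⇒ L₀, order ≤ 1·1.
Differentiate: ansatz ord ≤ ord L₀ ⇒ L.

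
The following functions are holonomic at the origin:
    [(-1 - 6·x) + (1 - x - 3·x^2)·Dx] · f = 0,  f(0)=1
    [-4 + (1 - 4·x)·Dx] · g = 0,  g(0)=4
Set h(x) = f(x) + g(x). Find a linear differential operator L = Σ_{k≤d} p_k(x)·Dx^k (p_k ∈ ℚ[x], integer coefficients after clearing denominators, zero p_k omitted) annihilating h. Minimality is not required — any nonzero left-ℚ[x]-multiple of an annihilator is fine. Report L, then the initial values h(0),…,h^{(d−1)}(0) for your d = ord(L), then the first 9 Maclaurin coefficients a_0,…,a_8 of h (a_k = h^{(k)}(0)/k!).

L = (-72·x + 72·x^2 - 96·x^3) + (8 - 6·x - 66·x^2 + 112·x^3 - 192·x^4)·Dx + (-1 + 7·x - 15·x^2 + 10·x^3 + 20·x^4 - 48·x^5)·Dx^2  (order 2).
h: a_k = 5, 17, 68, 263, 1043, 4136, 16481, 65753, 262652, …
ICs: h(0) = 5, h′(0) = 17.

f: a_k = 1, 1, 4, 7, 19, 40, 97, 217, 508, …
g: a_k = 4, 16, 64, 256, 1024, 4096, 16384, 65536, 262144, …
f+g: L₀ = lclm(L_f,L_g), ord ≤ 1+1.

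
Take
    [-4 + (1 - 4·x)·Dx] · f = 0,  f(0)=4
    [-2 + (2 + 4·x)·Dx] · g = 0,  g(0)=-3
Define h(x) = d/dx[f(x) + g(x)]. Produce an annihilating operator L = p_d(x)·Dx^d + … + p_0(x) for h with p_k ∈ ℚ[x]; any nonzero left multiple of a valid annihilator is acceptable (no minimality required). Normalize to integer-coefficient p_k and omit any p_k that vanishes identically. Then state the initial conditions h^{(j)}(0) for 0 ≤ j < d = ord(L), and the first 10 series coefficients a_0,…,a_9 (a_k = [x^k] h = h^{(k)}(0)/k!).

L = (-40 - 32·x) + (-31 - 136·x - 112·x^2)·Dx + (3 - 2·x - 32·x^2 - 32·x^3)·Dx^2  (order 2).
h: a_k = 13, 131, 1527/2, 8207/2, 163735/8, 786621/8, 7339339/16, 33555719/16, 1207940247/128, 5368745585/128, …
ICs: h(0) = 13, h′(0) = 131.

f: a_k = 4, 16, 64, 256, 1024, 4096, 16384, 65536, 262144, 1048576, …
g: a_k = -3, -3, 3/2, -3/2, 15/8, -21/8, 63/16, -99/16, 1287/128, -2145/128, …
f+g: L₀ = lclm(L_f,L_g), ord ≤ 1+1.
Differentiate: ansatz ord ≤ ord L₀ ⇒ L.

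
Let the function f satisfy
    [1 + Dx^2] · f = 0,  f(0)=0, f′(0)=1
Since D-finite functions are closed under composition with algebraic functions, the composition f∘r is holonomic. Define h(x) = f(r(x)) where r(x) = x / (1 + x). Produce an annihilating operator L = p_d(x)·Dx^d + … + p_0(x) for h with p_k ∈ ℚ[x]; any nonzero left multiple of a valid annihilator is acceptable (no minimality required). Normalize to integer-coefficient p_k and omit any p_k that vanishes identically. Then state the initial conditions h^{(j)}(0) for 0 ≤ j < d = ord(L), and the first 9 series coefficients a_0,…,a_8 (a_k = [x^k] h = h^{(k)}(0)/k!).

f: a_k = 0, 1, 0, -1/6, 0, 1/120, 0, -1/5040, 0, …
Change of var in L_f (x↦r) gives L₀.
L = 1 + (2 + 6·x + 6·x^2 + 2·x^3)·Dx + (1 + 4·x + 6·x^2 + 4·x^3 + x^4)·Dx^2  (order 2).
h: a_k = 0, 1, -1, 5/6, -1/2, 1/120, 5/8, -6931/5040, 1591/720, …
ICs: h(0) = 0, h′(0) = 1.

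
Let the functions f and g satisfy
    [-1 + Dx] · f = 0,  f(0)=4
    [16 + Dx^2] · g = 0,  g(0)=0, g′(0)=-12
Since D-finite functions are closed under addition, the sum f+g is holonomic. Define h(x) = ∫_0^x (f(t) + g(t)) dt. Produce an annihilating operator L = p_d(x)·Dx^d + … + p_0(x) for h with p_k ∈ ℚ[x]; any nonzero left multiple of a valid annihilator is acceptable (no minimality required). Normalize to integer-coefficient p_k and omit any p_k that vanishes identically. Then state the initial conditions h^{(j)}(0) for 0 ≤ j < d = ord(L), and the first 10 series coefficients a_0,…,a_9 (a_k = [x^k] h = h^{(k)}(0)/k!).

f: a_k = 4, 4, 2, 2/3, 1/6, 1/30, 1/180, 1/1260, 1/10080, 1/90720, …
g: a_k = 0, -12, 0, 32, 0, -128/5, 0, 1024/105, 0, -2048/945, …
L₀ := lclm(L_f,L_g); ord L₀ ≤ 1+2.
h=∫₀ˣh₀: take L = L₀·Dx.
L = -16·Dx + 16·Dx^2 - Dx^3 + Dx^4  (order 4).
h: a_k = 0, 4, -4, 2/3, 49/6, 1/30, -767/180, 1/1260, 12289/10080, 1/90720, …
ICs: h(0) = 0, h′(0) = 4, h′′(0) = -8, h′′′(0) = 4.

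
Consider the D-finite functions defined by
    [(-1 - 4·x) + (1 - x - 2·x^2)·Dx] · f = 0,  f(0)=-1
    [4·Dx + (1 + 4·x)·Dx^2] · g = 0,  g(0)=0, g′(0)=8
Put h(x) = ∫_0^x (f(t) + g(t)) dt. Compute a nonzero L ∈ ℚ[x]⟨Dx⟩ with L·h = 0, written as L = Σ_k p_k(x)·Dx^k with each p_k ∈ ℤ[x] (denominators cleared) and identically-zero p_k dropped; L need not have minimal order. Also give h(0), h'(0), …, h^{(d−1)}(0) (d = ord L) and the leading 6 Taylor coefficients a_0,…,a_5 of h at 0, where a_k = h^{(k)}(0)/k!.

L = (156 + 624·x + 1440·x^2 + 768·x^3 + 768·x^4)·Dx^2 + (-1 + 160·x + 1064·x^2 + 1952·x^3 + 1600·x^4 + 1280·x^5)·Dx^3 + (-5 - 39·x - 66·x^2 + 80·x^3 + 240·x^4 + 384·x^5 + 256·x^6)·Dx^4  (order 4).
h: a_k = 0, -1, 7/2, -19/3, 113/12, -139/5, …
ICs: h(0) = 0, h′(0) = -1, h′′(0) = 7, h′′′(0) = -38.

f: a_k = -1, -1, -3, -5, -11, -21, …
g: a_k = 0, 8, -16, 128/3, -128, 2048/5, …
f+g: L₀ = lclm(L_f,L_g), ord ≤ 1+2.
∫: right-multiply L₀ by Dx.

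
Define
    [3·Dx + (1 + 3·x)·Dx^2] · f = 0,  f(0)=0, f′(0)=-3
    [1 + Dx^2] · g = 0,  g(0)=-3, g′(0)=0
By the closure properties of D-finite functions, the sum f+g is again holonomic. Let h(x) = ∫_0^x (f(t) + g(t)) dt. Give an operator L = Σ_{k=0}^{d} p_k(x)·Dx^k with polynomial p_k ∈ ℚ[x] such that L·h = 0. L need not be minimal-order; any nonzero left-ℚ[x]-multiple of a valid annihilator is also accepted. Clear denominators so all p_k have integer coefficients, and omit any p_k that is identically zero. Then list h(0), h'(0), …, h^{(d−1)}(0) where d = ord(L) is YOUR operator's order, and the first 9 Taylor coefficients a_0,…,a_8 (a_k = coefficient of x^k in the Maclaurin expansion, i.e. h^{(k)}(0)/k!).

L = (165 + 18·x + 27·x^2)·Dx^2 + (19 + 63·x + 27·x^2 + 27·x^3)·Dx^3 + (165 + 18·x + 27·x^2)·Dx^4 + (19 + 63·x + 27·x^2 + 27·x^3)·Dx^5  (order 5).
h: a_k = 0, -3, -3/2, 2, -9/4, 161/40, -81/10, 29161/1680, -2187/56, …
ICs: h(0) = 0, h′(0) = -3, h′′(0) = -3, h′′′(0) = 12, h′′′′(0) = -54.

f: a_k = 0, -3, 9/2, -9, 81/4, -243/5, 243/2, -2187/7, 6561/8, …
g: a_k = -3, 0, 3/2, 0, -1/8, 0, 1/240, 0, -1/13440, …
L₀ := lclm(L_f,L_g); ord L₀ ≤ 2+2.
Integrate: L := L₀·Dx.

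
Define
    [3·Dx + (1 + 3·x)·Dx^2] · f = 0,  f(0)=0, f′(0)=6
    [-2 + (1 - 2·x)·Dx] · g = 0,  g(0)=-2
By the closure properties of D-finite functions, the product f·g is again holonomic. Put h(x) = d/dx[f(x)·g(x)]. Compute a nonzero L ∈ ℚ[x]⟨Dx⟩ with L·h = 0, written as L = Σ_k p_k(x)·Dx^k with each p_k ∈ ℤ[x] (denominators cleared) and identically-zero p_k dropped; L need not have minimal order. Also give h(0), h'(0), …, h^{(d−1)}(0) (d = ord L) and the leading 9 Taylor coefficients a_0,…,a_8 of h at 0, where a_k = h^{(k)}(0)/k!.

f: a_k = 0, 6, -9, 18, -81/2, 486/5, -243, 4374/7, -6561/4, …
g: a_k = -2, -4, -8, -16, -32, -64, -128, -256, -512, …
L₀ := L_f ⊗_s L_g (sym. prod.), ord ≤ 2.
Derive L from L₀ (diff closure).
L = 24 + 30·x·Dx + (-1 - x + 6·x^2)·Dx^2  (order 2).
h: a_k = -12, -12, -144, -60, -1122, 1116/5, -41136/5, 260364/35, -2169801/35, …
ICs: h(0) = -12, h′(0) = -12.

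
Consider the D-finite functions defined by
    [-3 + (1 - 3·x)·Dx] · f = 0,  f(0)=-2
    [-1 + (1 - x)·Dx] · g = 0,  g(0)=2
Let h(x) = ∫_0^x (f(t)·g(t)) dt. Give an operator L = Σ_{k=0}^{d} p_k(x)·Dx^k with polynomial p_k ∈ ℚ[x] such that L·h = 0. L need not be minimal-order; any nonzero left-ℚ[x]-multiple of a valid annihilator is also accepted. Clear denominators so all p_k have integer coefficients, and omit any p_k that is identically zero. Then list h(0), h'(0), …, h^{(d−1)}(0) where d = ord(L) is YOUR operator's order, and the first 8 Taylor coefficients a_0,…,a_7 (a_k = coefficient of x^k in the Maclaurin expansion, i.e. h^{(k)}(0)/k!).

L = (-4 + 6·x)·Dx + (1 - 4·x + 3·x^2)·Dx^2  (order 2).
h: a_k = 0, -4, -8, -52/3, -40, -484/5, -728/3, -4372/7, …
ICs: h(0) = 0, h′(0) = -4.

f: a_k = -2, -6, -18, -54, -162, -486, -1458, -4374, …
g: a_k = 2, 2, 2, 2, 2, 2, 2, 2, …
Product ⇒ symmetric product L₀, ord ≤ 1.
Integrate: L := L₀·Dx.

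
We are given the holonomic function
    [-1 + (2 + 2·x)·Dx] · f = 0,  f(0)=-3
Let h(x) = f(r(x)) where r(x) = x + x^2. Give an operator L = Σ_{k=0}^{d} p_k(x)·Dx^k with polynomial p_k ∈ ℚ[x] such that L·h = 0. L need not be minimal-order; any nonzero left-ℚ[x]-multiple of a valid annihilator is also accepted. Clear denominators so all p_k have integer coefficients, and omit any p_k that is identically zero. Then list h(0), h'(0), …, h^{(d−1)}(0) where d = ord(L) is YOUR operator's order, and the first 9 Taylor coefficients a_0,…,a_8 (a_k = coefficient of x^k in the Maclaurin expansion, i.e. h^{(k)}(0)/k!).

L = (-1 - 2·x) + (2 + 2·x + 2·x^2)·Dx  (order 1).
h: a_k = -3, -3/2, -9/8, 9/16, -9/128, -45/256, 171/1024, -63/2048, -2601/32768, …
ICs: h(0) = -3.

f: a_k = -3, -3/2, 3/8, -3/16, 15/128, -21/256, 63/1024, -99/2048, 1287/32768, …
L₀ from L_f via x↦r, Dx↦r'^{-1}Dx.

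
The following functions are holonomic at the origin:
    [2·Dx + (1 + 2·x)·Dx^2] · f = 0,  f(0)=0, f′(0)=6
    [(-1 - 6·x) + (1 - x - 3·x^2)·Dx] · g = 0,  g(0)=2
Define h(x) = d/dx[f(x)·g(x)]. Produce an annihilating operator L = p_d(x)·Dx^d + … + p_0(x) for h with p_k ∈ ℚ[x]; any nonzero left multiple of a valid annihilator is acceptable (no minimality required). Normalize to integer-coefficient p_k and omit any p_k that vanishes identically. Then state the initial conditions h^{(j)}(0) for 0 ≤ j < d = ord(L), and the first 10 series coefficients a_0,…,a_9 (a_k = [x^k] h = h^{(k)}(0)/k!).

f: a_k = 0, 6, -6, 8, -12, 96/5, -32, 384/7, -96, 512/3, …
g: a_k = 2, 2, 8, 14, 38, 80, 194, 434, 1016, 2318, …
h₀=f·g: eliminate ⇒ L₀, order ≤ 2·1.
h=h₀': d/dx-closure on L₀ ⇒ L.
L = (26 + 108·x + 162·x^2) + (2 + 28·x + 117·x^2 + 126·x^3)·Dx + (-1 - 4·x + 2·x^2 + 21·x^3 + 18·x^4)·Dx^2  (order 2).
h: a_k = 12, 0, 156, 112, 1112, 7272/5, 35676/5, 435264/35, 1560444/35, 270088/3, …
ICs: h(0) = 12, h′(0) = 0.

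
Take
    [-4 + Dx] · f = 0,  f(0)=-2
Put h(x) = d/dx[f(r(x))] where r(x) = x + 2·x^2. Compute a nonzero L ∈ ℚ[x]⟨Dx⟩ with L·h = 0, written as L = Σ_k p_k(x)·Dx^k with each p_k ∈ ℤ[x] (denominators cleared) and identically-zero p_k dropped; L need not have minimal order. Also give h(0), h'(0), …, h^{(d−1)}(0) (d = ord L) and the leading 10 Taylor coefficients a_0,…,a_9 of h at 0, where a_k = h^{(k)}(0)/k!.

f: a_k = -2, -8, -16, -64/3, -64/3, -256/15, -512/45, -2048/315, -1024/315, -4096/2835, …
L₀ from L_f via x↦r, Dx↦r'^{-1}Dx.
h₀' ⇒ L via d/dx closure of L₀.
L = (8 + 32·x + 64·x^2) + (-1 - 4·x)·Dx  (order 1).
h: a_k = -8, -64, -256, -2560/3, -6656/3, -77824/15, -475136/45, -6258688/315, -2146304/63, -155582464/2835, …
ICs: h(0) = -8.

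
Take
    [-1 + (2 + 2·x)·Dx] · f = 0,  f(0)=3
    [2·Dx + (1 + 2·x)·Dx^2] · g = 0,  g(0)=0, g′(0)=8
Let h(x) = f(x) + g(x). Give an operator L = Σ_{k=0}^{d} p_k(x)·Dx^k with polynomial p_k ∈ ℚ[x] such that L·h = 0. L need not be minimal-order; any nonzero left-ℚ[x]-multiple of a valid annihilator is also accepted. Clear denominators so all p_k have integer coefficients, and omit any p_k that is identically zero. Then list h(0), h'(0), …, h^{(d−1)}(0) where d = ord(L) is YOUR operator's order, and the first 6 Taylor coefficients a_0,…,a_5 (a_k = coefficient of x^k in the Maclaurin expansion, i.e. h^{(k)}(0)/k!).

f: a_k = 3, 3/2, -3/8, 3/16, -15/128, 21/256, …
g: a_k = 0, 8, -8, 32/3, -16, 128/5, …
h₀=f+g: left-lcm gives L₀, ord ≤ 3.
L = (10 + 4·x)·Dx + (29 + 52·x + 20·x^2)·Dx^2 + (6 + 22·x + 24·x^2 + 8·x^3)·Dx^3  (order 3).
h: a_k = 3, 19/2, -67/8, 521/48, -2063/128, 32873/1280, …
ICs: h(0) = 3, h′(0) = 19/2, h′′(0) = -67/4.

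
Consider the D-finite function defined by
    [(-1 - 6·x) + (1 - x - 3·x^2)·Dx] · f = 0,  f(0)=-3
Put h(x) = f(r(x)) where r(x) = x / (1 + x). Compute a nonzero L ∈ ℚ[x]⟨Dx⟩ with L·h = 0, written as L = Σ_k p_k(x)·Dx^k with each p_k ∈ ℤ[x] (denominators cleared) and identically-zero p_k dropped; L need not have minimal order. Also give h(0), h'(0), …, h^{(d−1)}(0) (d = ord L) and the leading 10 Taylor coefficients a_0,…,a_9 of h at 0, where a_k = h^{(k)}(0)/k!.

f: a_k = -3, -3, -12, -21, -57, -120, -291, -651, -1524, -3477, …
Substitute x→r, Dx→(1/r')Dx; clear ⇒ L₀.
L = (1 + 7·x) + (-1 - 2·x + 2·x^2 + 3·x^3)·Dx  (order 1).
h: a_k = -3, -3, -9, 0, -27, 27, -108, 189, -513, 1080, …
ICs: h(0) = -3.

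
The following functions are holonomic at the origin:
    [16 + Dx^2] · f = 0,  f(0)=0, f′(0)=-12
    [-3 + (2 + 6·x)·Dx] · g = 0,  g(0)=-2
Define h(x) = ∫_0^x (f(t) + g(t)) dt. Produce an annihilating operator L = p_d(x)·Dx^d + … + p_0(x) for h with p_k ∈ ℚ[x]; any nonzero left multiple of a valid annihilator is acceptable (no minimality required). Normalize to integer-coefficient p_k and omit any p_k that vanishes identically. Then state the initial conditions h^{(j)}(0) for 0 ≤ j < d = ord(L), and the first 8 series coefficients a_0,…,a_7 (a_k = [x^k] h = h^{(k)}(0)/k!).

f: a_k = 0, -12, 0, 32, 0, -128/5, 0, 1024/105, …
g: a_k = -2, -3, 9/4, -27/8, 405/64, -1701/128, 15309/512, -72171/1024, …
f+g: L₀ = lclm(L_f,L_g), ord ≤ 2+1.
∫: right-multiply L₀ by Dx.
L = (-4368 - 18432·x - 27648·x^2)·Dx + (1760 + 17568·x + 55296·x^2 + 55296·x^3)·Dx^2 + (-273 - 1152·x - 1728·x^2)·Dx^3 + (110 + 1098·x + 3456·x^2 + 3456·x^3)·Dx^4  (order 4).
h: a_k = 0, -2, -15/2, 3/4, 229/32, 81/64, -24889/3840, 2187/512, …
ICs: h(0) = 0, h′(0) = -2, h′′(0) = -15, h′′′(0) = 9/2.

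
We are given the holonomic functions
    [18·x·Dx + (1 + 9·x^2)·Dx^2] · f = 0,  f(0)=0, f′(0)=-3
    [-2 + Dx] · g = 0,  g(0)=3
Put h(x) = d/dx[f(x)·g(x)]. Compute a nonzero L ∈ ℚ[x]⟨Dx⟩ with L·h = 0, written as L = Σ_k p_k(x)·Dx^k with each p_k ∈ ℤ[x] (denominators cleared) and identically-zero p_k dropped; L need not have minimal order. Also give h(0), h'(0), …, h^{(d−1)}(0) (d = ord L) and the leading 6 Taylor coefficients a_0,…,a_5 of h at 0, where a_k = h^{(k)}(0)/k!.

f: a_k = 0, -3, 0, 9, 0, -243/5, …
g: a_k = 3, 6, 6, 4, 2, 4/5, …
L₀ := L_f ⊗_s L_g (sym. prod.), ord ≤ 2.
h₀' ⇒ L via d/dx closure of L₀.
L = (-14 - 72·x + 558·x^2 - 648·x^3 + 324·x^4) + (5 + 54·x - 315·x^2 + 486·x^3 - 324·x^4)·Dx + (1 - 9·x + 18·x^2 - 81·x^3 + 81·x^4)·Dx^2  (order 2).
h: a_k = -9, -36, 27, 168, -489, -1548, …
ICs: h(0) = -9, h′(0) = -36.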